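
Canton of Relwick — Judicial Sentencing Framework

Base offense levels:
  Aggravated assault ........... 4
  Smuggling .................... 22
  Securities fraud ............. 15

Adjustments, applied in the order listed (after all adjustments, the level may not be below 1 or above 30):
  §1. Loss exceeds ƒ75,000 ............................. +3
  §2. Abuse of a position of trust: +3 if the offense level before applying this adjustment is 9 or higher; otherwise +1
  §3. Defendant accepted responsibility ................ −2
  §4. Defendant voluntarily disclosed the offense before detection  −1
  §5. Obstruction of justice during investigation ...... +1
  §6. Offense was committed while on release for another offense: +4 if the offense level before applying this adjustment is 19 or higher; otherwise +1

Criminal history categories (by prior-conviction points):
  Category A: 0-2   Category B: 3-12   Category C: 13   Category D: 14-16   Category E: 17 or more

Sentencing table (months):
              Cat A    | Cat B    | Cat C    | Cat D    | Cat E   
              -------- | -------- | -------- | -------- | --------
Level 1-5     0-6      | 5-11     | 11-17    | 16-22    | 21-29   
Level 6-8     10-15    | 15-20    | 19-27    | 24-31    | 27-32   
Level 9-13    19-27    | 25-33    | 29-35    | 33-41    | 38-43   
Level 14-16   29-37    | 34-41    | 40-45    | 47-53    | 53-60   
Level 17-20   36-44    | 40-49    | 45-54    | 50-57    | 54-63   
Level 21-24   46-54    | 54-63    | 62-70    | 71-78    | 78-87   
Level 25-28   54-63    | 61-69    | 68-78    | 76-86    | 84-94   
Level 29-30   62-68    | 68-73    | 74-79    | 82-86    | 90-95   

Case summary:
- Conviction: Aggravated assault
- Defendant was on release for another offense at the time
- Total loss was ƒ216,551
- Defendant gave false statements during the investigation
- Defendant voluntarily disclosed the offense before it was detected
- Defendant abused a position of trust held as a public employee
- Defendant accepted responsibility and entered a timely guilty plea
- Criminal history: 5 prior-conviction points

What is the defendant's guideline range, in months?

15-20 months

Base offense level for aggravated assault: 4.
§1 applies: 4 + 3 = 7.
§2 applies (level before this adjustment is 7 < 9, so +1): 7 + 1 = 8.
§3 applies: 8 − 2 = 6.
§4 applies: 6 − 1 = 5.
§5 applies: 5 + 1 = 6.
§6 applies (level before this adjustment is 6 < 19, so +1): 6 + 1 = 7.
Final offense level: 7.
Criminal history: 5 prior points → Category B (3-12).
Level 7 falls in the 6-8 band.
Grid: Level 6-8 × Category B = 15-20 months.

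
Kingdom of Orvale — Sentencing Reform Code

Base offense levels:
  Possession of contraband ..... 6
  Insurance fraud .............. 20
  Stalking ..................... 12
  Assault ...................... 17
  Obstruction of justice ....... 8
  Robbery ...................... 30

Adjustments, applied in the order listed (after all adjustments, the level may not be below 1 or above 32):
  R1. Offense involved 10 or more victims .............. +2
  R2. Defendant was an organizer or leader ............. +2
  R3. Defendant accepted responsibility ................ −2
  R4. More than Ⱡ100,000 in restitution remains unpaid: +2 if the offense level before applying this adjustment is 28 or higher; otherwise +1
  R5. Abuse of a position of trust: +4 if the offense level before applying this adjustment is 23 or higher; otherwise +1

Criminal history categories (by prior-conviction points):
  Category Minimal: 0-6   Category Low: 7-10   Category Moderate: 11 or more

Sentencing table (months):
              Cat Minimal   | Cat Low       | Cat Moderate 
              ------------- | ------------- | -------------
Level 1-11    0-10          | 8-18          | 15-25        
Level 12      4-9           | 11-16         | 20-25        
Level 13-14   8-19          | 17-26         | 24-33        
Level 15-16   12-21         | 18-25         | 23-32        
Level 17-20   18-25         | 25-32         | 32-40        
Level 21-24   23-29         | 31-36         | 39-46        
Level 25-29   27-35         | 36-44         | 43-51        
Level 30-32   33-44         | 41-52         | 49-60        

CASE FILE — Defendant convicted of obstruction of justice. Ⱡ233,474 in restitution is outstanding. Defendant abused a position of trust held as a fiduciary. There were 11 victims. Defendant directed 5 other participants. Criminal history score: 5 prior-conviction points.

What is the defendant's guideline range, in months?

Base offense level for obstruction of justice: 8.
R1 applies: 8 + 2 = 10.
R2 applies: 10 + 2 = 12.
R3 does not apply.
R4 applies (level before this adjustment is 12 < 28, so +1): 12 + 1 = 13.
R5 applies (level before this adjustment is 13 < 23, so +1): 13 + 1 = 14.
Final offense level: 14.
Criminal history: 5 prior points → Category Minimal (0-6).
Level 14 falls in the 13-14 band.
Grid: Level 13-14 × Category Minimal = 8-19 months.

8-19 months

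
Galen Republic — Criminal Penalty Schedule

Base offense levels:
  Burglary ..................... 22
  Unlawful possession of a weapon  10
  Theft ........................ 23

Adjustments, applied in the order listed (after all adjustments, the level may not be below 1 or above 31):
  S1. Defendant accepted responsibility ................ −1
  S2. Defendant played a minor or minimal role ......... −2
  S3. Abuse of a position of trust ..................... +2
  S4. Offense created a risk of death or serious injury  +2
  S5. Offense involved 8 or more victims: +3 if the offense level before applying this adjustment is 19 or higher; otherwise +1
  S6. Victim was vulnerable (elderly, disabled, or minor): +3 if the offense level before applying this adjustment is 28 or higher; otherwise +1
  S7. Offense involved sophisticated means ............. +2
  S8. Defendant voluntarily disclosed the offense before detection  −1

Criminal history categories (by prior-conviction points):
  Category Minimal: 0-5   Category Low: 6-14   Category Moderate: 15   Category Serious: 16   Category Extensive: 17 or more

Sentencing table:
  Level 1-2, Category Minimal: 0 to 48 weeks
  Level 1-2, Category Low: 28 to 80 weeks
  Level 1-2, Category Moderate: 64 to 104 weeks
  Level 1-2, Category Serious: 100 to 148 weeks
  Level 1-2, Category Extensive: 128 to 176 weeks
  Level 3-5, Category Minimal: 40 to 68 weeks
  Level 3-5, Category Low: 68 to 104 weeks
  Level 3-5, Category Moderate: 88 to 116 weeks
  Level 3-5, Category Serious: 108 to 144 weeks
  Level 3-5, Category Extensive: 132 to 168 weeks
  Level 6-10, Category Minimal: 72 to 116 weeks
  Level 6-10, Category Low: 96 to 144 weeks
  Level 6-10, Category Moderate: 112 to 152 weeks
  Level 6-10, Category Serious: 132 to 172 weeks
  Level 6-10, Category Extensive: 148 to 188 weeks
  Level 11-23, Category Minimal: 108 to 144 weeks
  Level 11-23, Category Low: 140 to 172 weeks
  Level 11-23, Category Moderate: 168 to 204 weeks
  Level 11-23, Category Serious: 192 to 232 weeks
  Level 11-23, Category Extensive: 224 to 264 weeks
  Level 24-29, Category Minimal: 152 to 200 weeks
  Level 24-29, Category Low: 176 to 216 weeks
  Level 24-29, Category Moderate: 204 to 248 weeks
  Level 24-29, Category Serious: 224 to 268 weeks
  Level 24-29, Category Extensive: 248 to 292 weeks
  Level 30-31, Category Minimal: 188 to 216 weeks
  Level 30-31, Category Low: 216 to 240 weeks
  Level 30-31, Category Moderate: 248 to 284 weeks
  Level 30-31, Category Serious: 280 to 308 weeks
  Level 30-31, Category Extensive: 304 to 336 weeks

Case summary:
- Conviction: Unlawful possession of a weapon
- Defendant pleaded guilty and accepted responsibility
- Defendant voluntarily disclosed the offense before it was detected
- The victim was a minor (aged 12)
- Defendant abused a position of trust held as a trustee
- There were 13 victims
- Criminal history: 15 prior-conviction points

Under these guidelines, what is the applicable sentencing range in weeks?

168-204 weeks

Base offense level for unlawful possession of a weapon: 10.
S1 applies: 10 − 1 = 9.
S3 applies: 9 + 2 = 11.
S5 applies (level before this adjustment is 11 < 19, so +1): 11 + 1 = 12.
S6 applies (level before this adjustment is 12 < 28, so +1): 12 + 1 = 13.
S7 does not apply.
S8 applies: 13 − 1 = 12.
Final offense level: 12.
Criminal history: 15 prior points → Category Moderate (15).
Level 12 falls in the 11-23 band.
Grid: Level 11-23 × Category Moderate = 168-204 weeks.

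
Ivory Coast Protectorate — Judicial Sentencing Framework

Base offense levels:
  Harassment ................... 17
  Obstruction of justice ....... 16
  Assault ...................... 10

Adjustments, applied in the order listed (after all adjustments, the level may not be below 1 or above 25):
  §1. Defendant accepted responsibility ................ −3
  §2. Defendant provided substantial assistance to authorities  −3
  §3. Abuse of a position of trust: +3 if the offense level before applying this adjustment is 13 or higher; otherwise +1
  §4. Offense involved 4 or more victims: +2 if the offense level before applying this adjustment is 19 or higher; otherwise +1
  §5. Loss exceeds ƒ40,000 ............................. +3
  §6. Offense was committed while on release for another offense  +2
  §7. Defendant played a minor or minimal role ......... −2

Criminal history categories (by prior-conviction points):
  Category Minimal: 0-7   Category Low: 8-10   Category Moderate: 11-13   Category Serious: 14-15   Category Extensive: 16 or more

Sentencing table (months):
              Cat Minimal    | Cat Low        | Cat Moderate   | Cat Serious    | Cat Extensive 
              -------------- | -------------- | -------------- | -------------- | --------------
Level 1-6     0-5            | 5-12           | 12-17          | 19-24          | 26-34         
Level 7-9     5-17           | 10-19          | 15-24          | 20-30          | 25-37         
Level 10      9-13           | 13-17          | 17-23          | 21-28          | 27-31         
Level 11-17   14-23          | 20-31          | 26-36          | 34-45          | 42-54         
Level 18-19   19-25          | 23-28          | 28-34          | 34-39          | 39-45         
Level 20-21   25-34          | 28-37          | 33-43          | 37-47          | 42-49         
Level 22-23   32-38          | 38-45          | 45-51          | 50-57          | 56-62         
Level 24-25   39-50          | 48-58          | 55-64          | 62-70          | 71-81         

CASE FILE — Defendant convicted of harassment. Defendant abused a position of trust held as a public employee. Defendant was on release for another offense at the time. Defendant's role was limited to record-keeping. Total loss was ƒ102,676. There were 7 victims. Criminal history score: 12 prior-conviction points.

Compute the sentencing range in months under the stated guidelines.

Base offense level for harassment: 17.
§3 applies (level before this adjustment is 17 ≥ 13, so +3): 17 + 3 = 20.
§4 applies (level before this adjustment is 20 ≥ 19, so +2): 20 + 2 = 22.
§5 applies: 22 + 3 = 25.
§6 applies: 25 + 2 = 27.
§7 applies: 27 − 2 = 25.
Final offense level: 25.
Criminal history: 12 prior points → Category Moderate (11-13).
Level 25 falls in the 24-25 band.
Grid: Level 24-25 × Category Moderate = 55-64 months.

55-64 months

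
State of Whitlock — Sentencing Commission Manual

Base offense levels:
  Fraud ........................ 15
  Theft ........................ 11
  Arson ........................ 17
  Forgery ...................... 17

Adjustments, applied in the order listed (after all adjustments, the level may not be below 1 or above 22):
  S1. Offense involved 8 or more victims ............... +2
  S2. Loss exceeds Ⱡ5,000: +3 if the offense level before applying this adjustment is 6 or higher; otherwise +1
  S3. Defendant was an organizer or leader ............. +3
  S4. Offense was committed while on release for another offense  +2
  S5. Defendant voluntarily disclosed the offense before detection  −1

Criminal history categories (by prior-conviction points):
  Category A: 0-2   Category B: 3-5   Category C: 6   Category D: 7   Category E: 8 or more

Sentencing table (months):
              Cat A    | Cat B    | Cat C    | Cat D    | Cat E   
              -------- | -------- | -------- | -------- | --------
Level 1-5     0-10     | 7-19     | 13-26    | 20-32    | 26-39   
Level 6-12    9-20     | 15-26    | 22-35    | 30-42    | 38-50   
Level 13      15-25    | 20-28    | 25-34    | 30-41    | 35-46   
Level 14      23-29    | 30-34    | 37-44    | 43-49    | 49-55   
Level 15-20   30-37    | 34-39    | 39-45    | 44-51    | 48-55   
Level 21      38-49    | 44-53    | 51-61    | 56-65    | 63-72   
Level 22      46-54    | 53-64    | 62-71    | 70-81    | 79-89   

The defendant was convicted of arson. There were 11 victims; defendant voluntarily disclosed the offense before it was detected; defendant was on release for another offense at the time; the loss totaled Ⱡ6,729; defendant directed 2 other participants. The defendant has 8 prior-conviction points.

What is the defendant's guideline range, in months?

Base offense level for arson: 17.
S1 applies: 17 + 2 = 19.
S2 applies (level before this adjustment is 19 ≥ 6, so +3): 19 + 3 = 22.
S3 applies: 22 + 3 = 25.
S4 applies: 25 + 2 = 27.
S5 applies: 27 − 1 = 26.
Level 26 exceeds the maximum of 22; capped at 22.
Final offense level: 22.
Criminal history: 8 prior points → Category E (8+).
Level 22 falls in the 22 band.
Grid: Level 22 × Category E = 79-89 months.

79-89 months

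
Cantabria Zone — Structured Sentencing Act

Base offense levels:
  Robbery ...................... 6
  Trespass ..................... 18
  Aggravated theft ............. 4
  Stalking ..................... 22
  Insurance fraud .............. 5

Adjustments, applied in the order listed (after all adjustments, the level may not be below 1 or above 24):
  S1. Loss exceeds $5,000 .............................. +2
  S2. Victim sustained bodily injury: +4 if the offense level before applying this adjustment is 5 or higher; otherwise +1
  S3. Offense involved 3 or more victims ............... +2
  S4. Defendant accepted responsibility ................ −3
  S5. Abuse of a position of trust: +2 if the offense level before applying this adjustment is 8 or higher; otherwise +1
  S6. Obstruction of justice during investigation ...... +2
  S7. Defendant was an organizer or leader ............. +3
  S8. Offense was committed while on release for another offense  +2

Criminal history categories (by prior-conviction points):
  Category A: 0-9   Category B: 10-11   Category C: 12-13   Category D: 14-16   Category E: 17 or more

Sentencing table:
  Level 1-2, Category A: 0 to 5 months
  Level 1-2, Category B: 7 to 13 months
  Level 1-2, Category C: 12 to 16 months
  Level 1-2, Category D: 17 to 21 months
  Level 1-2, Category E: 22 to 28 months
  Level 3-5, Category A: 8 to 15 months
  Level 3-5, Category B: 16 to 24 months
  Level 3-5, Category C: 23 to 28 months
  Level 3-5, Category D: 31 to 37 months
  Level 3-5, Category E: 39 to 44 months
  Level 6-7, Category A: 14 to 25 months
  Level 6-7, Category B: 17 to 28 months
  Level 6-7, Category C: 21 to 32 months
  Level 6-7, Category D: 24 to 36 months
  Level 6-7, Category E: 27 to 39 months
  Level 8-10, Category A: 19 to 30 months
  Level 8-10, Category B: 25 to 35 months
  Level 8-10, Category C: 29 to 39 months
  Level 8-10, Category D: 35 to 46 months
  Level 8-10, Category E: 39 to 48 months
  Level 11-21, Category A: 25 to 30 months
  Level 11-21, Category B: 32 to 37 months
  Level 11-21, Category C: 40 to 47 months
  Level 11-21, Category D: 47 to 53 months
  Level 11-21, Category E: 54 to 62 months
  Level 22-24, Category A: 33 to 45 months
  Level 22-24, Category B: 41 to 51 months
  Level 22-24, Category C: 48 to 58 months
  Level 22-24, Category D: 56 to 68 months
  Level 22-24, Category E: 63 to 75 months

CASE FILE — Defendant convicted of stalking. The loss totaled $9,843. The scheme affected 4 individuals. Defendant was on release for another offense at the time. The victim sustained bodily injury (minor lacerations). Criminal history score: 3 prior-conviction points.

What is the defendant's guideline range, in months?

33-45 months

Base offense level for stalking: 22.
S1 applies: 22 + 2 = 24.
S2 applies (level before this adjustment is 24 ≥ 5, so +4): 24 + 4 = 28.
S3 applies: 28 + 2 = 30.
S4 does not apply.
S8 applies: 30 + 2 = 32.
Level 32 exceeds the maximum of 24; capped at 24.
Final offense level: 24.
Criminal history: 3 prior points → Category A (0-9).
Level 24 falls in the 22-24 band.
Grid: Level 22-24 × Category A = 33-45 months.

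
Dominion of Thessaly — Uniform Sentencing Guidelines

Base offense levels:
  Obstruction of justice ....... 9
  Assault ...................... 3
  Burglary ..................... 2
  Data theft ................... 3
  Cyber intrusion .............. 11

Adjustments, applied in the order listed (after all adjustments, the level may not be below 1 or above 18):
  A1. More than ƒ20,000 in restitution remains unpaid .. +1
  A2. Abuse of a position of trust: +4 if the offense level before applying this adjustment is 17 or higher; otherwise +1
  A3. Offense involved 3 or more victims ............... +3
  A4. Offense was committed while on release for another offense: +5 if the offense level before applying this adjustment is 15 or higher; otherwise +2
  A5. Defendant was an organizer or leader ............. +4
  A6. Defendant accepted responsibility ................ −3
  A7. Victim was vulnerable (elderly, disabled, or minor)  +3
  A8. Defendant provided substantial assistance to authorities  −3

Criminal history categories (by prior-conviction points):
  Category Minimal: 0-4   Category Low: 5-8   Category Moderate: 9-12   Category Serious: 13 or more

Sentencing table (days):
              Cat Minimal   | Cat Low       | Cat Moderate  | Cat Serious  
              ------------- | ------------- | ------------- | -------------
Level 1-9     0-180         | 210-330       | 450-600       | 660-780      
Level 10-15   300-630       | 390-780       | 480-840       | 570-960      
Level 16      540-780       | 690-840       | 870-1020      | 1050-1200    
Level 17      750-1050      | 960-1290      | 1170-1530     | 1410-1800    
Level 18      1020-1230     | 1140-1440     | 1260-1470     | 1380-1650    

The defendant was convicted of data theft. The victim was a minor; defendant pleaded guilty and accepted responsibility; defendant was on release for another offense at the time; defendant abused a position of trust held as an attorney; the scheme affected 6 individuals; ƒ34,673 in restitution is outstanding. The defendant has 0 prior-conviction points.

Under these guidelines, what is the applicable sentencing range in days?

300-630 days

Base offense level for data theft: 3.
A1 applies: 3 + 1 = 4.
A2 applies (level before this adjustment is 4 < 17, so +1): 4 + 1 = 5.
A3 applies: 5 + 3 = 8.
A4 applies (level before this adjustment is 8 < 15, so +2): 8 + 2 = 10.
A5 does not apply.
A6 applies: 10 − 3 = 7.
A7 applies: 7 + 3 = 10.
A8 does not apply.
Final offense level: 10.
Criminal history: 0 prior points → Category Minimal (0-4).
Level 10 falls in the 10-15 band.
Grid: Level 10-15 × Category Minimal = 300-630 days.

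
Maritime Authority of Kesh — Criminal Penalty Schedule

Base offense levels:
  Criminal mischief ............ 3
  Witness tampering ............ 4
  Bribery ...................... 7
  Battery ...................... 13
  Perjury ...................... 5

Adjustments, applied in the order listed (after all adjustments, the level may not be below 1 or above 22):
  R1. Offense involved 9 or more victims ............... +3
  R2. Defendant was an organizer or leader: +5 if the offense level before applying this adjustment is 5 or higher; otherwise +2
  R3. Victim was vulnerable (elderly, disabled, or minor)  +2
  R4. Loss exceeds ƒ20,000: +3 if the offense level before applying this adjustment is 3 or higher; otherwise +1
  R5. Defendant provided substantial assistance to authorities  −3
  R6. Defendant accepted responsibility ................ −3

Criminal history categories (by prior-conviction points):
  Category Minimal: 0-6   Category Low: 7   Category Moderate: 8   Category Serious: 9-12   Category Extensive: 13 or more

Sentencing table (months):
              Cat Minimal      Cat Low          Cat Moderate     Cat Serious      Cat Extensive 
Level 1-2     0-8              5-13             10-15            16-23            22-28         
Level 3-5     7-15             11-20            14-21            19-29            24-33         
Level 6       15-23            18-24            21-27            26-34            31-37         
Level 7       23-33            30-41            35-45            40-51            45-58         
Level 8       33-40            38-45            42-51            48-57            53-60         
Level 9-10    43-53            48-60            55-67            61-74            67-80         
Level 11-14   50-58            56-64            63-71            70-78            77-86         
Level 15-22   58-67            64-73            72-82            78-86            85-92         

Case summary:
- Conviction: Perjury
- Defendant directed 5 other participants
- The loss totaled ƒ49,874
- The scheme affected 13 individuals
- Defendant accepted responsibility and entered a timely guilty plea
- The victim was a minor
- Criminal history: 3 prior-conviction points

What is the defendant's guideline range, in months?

58-67 months

Base offense level for perjury: 5.
R1 applies: 5 + 3 = 8.
R2 applies (level before this adjustment is 8 ≥ 5, so +5): 8 + 5 = 13.
R3 applies: 13 + 2 = 15.
R4 applies (level before this adjustment is 15 ≥ 3, so +3): 15 + 3 = 18.
R6 applies: 18 − 3 = 15.
Final offense level: 15.
Criminal history: 3 prior points → Category Minimal (0-6).
Level 15 falls in the 15-22 band.
Grid: Level 15-22 × Category Minimal = 58-67 months.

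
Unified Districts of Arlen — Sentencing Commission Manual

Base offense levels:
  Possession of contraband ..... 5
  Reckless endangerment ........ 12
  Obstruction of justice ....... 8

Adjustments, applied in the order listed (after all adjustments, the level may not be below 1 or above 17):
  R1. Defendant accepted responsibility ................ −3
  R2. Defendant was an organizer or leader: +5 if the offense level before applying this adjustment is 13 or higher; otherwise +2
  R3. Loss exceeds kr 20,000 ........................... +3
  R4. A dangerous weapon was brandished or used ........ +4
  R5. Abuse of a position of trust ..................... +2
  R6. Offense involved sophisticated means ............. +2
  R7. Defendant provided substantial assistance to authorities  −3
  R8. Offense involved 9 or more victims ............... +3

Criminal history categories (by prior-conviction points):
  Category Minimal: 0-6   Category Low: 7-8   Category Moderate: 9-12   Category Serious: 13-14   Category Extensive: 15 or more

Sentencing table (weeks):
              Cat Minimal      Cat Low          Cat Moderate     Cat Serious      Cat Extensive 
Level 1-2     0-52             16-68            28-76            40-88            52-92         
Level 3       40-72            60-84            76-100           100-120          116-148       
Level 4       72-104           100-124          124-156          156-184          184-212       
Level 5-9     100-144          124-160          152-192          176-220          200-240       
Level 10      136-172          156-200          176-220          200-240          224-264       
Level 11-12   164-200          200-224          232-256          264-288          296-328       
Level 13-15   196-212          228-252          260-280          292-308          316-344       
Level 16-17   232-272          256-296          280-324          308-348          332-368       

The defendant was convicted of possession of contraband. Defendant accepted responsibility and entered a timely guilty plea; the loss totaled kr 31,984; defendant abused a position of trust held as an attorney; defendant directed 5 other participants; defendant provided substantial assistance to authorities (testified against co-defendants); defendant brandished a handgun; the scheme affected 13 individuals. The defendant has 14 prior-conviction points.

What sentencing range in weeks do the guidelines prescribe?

292-308 weeks

Base offense level for possession of contraband: 5.
R1 applies: 5 − 3 = 2.
R2 applies (level before this adjustment is 2 < 13, so +2): 2 + 2 = 4.
R3 applies: 4 + 3 = 7.
R4 applies: 7 + 4 = 11.
R5 applies: 11 + 2 = 13.
R6 does not apply.
R7 applies: 13 − 3 = 10.
R8 applies: 10 + 3 = 13.
Final offense level: 13.
Criminal history: 14 prior points → Category Serious (13-14).
Level 13 falls in the 13-15 band.
Grid: Level 13-15 × Category Serious = 292-308 weeks.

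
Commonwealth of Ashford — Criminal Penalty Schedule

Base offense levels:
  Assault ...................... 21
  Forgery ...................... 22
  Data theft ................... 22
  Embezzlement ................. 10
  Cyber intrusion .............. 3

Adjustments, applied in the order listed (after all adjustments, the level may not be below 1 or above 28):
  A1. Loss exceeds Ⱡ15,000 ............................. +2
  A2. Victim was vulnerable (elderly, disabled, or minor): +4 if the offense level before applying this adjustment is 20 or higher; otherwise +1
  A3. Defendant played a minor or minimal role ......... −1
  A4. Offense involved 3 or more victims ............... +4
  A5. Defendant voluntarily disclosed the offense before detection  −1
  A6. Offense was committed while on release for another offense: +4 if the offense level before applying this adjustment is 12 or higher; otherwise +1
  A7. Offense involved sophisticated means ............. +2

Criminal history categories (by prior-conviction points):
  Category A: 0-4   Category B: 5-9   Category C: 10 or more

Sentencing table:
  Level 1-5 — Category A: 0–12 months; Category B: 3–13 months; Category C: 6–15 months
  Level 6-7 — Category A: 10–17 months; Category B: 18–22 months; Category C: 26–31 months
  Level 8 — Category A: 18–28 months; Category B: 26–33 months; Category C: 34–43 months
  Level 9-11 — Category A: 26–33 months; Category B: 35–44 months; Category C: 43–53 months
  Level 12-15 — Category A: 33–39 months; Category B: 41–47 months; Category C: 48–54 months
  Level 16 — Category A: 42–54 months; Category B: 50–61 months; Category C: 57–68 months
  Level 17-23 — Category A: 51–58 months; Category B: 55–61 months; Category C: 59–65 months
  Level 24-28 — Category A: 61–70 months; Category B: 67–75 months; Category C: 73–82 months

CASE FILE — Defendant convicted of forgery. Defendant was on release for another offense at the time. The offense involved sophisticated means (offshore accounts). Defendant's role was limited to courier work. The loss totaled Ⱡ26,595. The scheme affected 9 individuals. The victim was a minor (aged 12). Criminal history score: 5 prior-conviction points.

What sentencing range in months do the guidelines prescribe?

67-75 months

Base offense level for forgery: 22.
A1 applies: 22 + 2 = 24.
A2 applies (level before this adjustment is 24 ≥ 20, so +4): 24 + 4 = 28.
A3 applies: 28 − 1 = 27.
A4 applies: 27 + 4 = 31.
A6 applies (level before this adjustment is 31 ≥ 12, so +4): 31 + 4 = 35.
A7 applies: 35 + 2 = 37.
Level 37 exceeds the maximum of 28; capped at 28.
Final offense level: 28.
Criminal history: 5 prior points → Category B (5-9).
Level 28 falls in the 24-28 band.
Grid: Level 24-28 × Category B = 67-75 months.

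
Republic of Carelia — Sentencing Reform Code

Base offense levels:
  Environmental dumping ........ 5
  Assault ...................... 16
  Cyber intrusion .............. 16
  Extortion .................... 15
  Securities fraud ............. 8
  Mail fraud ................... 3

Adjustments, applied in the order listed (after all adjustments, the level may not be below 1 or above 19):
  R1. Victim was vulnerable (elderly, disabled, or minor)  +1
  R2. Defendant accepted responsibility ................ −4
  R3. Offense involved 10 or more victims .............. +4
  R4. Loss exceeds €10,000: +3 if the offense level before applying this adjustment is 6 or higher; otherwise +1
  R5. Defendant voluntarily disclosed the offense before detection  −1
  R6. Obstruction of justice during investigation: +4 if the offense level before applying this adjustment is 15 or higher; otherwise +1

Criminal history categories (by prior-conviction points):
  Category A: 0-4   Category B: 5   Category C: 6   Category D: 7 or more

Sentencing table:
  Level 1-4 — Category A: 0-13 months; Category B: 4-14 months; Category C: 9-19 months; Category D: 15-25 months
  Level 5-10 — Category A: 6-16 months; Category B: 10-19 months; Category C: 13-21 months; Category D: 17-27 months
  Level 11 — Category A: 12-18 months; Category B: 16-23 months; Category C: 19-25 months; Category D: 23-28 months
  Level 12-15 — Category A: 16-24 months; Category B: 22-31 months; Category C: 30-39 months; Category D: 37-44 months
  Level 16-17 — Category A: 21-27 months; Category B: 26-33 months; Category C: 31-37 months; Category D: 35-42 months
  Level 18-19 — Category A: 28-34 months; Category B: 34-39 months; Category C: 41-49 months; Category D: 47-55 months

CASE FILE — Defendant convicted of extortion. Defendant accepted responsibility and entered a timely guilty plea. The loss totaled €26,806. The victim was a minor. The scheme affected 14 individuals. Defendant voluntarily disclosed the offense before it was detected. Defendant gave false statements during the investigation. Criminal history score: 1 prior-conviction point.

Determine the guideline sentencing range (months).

28-34 months

Base offense level for extortion: 15.
R1 applies: 15 + 1 = 16.
R2 applies: 16 − 4 = 12.
R3 applies: 12 + 4 = 16.
R4 applies (level before this adjustment is 16 ≥ 6, so +3): 16 + 3 = 19.
R5 applies: 19 − 1 = 18.
R6 applies (level before this adjustment is 18 ≥ 15, so +4): 18 + 4 = 22.
Level 22 exceeds the maximum of 19; capped at 19.
Final offense level: 19.
Criminal history: 1 prior point → Category A (0-4).
Level 19 falls in the 18-19 band.
Grid: Level 18-19 × Category A = 28-34 months.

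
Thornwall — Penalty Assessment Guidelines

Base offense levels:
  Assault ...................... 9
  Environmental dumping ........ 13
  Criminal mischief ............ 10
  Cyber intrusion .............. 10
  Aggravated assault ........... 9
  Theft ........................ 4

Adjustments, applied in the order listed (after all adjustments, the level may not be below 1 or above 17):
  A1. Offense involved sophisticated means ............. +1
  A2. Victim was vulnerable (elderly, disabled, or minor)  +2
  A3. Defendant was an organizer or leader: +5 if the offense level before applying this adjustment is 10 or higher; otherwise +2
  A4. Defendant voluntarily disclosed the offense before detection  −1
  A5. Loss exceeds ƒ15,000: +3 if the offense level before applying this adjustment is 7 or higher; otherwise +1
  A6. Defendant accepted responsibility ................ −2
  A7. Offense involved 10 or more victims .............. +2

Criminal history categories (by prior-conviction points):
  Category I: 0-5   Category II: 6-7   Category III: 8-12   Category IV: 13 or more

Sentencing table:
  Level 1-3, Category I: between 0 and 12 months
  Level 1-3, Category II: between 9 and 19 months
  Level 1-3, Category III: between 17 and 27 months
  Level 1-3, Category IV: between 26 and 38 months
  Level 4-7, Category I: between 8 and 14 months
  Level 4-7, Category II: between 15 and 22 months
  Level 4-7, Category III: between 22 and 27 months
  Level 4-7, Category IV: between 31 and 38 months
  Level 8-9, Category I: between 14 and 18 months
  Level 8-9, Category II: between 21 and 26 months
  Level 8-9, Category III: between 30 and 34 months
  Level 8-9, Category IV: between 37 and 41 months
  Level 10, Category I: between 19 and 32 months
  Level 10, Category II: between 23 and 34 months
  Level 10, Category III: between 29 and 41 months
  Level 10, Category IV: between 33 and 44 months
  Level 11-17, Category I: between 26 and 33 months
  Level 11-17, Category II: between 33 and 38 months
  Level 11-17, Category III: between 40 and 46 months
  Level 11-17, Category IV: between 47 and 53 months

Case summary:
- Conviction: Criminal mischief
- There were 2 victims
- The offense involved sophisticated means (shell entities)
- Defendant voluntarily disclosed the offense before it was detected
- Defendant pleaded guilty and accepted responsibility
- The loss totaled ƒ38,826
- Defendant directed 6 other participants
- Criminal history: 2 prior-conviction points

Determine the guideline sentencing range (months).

Base offense level for criminal mischief: 10.
A1 applies: 10 + 1 = 11.
A3 applies (level before this adjustment is 11 ≥ 10, so +5): 11 + 5 = 16.
A4 applies: 16 − 1 = 15.
A5 applies (level before this adjustment is 15 ≥ 7, so +3): 15 + 3 = 18.
A6 applies: 18 − 2 = 16.
A7 does not apply.
Final offense level: 16.
Criminal history: 2 prior points → Category I (0-5).
Level 16 falls in the 11-17 band.
Grid: Level 11-17 × Category I = 26-33 months.

26-33 months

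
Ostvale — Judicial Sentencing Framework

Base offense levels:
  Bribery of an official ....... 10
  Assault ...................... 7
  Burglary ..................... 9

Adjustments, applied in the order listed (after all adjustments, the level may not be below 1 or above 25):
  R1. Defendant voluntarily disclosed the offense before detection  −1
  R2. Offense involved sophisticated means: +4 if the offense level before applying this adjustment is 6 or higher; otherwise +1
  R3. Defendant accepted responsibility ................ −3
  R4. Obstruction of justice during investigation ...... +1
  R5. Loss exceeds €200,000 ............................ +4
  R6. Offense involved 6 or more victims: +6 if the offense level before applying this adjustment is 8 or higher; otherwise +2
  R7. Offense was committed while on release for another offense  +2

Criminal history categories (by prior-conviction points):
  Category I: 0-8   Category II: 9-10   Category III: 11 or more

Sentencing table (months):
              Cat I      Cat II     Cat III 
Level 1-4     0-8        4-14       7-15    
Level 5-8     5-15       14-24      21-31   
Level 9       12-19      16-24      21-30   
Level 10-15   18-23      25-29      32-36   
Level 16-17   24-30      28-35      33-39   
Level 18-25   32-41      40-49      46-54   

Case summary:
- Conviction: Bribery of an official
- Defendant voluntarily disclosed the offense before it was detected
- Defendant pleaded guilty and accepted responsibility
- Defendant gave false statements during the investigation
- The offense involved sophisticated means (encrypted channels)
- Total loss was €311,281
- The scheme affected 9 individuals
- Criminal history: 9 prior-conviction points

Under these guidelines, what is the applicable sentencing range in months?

Base offense level for bribery of an official: 10.
R1 applies: 10 − 1 = 9.
R2 applies (level before this adjustment is 9 ≥ 6, so +4): 9 + 4 = 13.
R3 applies: 13 − 3 = 10.
R4 applies: 10 + 1 = 11.
R5 applies: 11 + 4 = 15.
R6 applies (level before this adjustment is 15 ≥ 8, so +6): 15 + 6 = 21.
R7 does not apply.
Final offense level: 21.
Criminal history: 9 prior points → Category II (9-10).
Level 21 falls in the 18-25 band.
Grid: Level 18-25 × Category II = 40-49 months.

40-49 months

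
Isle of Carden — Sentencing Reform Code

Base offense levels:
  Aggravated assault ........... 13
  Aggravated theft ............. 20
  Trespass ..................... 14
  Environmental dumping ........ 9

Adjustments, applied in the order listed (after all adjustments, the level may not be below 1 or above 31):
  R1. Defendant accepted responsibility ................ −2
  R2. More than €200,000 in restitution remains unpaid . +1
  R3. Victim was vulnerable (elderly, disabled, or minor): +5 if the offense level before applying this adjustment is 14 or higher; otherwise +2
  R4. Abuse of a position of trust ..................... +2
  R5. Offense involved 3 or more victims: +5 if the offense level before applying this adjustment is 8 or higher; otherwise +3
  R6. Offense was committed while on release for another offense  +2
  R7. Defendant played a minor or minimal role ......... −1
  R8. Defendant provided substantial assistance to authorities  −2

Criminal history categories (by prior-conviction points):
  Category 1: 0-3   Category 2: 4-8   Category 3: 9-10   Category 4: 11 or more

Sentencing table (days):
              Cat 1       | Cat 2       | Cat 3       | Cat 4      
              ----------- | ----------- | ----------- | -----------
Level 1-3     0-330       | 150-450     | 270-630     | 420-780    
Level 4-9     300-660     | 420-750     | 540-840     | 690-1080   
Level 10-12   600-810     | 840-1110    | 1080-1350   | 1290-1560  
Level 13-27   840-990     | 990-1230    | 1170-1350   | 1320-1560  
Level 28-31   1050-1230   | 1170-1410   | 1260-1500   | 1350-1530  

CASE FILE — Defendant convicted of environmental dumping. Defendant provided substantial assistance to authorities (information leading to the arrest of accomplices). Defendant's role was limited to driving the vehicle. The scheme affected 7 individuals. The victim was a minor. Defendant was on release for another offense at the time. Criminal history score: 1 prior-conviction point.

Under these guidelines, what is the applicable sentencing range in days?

840-990 days

Base offense level for environmental dumping: 9.
R1 does not apply.
R2 does not apply.
R3 applies (level before this adjustment is 9 < 14, so +2): 9 + 2 = 11.
R4 does not apply.
R5 applies (level before this adjustment is 11 ≥ 8, so +5): 11 + 5 = 16.
R6 applies: 16 + 2 = 18.
R7 applies: 18 − 1 = 17.
R8 applies: 17 − 2 = 15.
Final offense level: 15.
Criminal history: 1 prior point → Category 1 (0-3).
Level 15 falls in the 13-27 band.
Grid: Level 13-27 × Category 1 = 840-990 days.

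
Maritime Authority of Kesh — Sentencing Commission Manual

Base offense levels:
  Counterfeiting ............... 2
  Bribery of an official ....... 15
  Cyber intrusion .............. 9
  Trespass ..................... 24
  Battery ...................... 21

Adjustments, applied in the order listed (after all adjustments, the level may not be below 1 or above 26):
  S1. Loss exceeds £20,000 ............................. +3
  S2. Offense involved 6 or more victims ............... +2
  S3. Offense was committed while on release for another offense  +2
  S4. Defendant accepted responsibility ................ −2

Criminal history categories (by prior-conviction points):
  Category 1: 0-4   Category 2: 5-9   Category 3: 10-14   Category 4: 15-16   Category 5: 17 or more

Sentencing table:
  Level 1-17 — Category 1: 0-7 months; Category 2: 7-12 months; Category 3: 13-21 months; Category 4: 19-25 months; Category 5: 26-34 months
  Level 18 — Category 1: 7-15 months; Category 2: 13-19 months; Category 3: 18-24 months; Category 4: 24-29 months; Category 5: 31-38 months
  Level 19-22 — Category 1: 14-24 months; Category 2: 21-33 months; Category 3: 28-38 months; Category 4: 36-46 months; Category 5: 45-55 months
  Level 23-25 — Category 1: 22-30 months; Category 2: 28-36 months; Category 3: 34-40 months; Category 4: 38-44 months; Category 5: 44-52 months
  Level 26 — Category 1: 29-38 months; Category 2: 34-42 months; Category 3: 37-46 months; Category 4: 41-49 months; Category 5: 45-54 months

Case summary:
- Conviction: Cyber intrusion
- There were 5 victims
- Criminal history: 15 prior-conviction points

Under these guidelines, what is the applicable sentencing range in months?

Base offense level for cyber intrusion: 9.
Final offense level: 9.
Criminal history: 15 prior points → Category 4 (15-16).
Level 9 falls in the 1-17 band.
Grid: Level 1-17 × Category 4 = 19-25 months.

19-25 months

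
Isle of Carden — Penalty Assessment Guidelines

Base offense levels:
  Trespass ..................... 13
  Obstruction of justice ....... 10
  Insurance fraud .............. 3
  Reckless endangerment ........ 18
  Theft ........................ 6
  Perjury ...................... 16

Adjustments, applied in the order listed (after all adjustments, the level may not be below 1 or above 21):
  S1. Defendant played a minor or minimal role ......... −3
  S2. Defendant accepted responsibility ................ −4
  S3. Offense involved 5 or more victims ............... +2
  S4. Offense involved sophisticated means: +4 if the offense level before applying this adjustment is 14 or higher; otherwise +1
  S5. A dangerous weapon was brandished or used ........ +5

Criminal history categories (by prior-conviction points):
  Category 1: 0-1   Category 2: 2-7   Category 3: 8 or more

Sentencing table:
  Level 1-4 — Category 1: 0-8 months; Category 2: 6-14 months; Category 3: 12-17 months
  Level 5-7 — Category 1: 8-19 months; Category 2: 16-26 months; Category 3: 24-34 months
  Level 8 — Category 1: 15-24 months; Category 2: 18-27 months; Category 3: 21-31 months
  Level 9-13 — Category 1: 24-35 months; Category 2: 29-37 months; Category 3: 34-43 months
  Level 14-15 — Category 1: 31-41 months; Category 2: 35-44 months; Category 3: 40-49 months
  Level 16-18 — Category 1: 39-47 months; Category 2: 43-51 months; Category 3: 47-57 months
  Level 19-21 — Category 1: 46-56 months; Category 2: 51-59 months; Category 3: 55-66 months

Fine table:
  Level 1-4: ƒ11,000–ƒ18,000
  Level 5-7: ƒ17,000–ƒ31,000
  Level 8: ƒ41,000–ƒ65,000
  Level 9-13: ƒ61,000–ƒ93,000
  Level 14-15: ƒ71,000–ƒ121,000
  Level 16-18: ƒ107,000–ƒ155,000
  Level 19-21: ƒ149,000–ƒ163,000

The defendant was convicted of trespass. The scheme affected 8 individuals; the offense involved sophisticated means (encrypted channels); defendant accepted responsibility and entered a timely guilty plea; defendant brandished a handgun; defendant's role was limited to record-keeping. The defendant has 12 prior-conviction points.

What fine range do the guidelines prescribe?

Base offense level for trespass: 13.
S1 applies: 13 − 3 = 10.
S2 applies: 10 − 4 = 6.
S3 applies: 6 + 2 = 8.
S4 applies (level before this adjustment is 8 < 14, so +1): 8 + 1 = 9.
S5 applies: 9 + 5 = 14.
Final offense level: 14.
Level 14 falls in the 14-15 band.
Fine table: Level 14-15 → ƒ71,000–ƒ121,000.

ƒ71,000–ƒ121,000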